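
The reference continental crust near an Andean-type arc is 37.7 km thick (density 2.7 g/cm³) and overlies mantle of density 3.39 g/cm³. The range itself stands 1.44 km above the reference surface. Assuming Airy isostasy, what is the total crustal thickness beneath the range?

Root depth r = h ρ_c / (ρ_m − ρ_c) = 1.44 km × 2.7 / 0.69 = 5.635 km.
Total thickness = T + h + r = 37.7 km + 1.44 km + 5.635 km = 44.8 km.

44.8 km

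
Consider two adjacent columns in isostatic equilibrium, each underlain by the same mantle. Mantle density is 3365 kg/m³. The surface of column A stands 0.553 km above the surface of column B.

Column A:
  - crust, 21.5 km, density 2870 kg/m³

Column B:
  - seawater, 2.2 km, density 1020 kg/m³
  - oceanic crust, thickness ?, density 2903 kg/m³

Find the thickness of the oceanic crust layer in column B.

Take the compensation level at the base of the deeper column (depth z_c below the surface of column A) and equate Σ ρ_i t_i down to z_c; mantle fills any gap and the z_c terms cancel.
Column A: 21.5×2870 + (z_c − 21.5)×3365
Column B: 0.553×0 + 2.2×1020 + x×2903 + (z_c − 0.553 − 2.2 − x)×3365
The z_c×3365 term appears on both sides and cancels. Collect the known terms of each column as K = Σ(ρt)_known − 3365 × (depth of known layers): K_A = 61705 − 3365×21.5 = −10642.5; K_B = 2244 − 3365×(0.553 + 2.2) = −7019.845.
Balance: K_A = K_B − x×(3365 − 2903), so x = (K_B − K_A)/(3365 − 2903) = 3622.66/462 = 7.84 km.

7.84 km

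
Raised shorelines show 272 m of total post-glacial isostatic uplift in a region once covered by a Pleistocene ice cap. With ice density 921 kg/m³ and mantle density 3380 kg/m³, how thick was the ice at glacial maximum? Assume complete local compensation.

u = t ρ_ice/ρ_m → t = u ρ_m/ρ_ice = 272 m × 3380/921 = 998 m.

998 m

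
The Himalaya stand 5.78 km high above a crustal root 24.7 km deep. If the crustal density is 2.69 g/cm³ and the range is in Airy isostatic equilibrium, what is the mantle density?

Airy balance: ρ_c h = (ρ_m − ρ_c) r → ρ_m = ρ_c (1 + h/r).
ρ_m = 2.69 × (1 + 5.78 km/24.7 km) = 3.32 g/cm³.

3.32 g/cm³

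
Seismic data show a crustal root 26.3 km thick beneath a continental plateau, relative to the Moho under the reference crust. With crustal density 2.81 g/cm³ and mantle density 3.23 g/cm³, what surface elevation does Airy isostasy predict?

3.93 km

Balancing pressure at the compensation depth: ρ_c h = (ρ_m − ρ_c) r.
h = r (ρ_m − ρ_c) / ρ_c = 26.3 km × (3.23 − 2.81) / 2.81 = 3.93 km.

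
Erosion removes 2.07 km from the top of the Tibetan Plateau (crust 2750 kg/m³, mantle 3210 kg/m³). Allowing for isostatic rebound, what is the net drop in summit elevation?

Rebound u = e ρ_c/ρ_m = 2.07 km × 2750/3210 = 1.773 km.
Net surface drop = e − u = 2.07 km − 1.773 km = e (ρ_m − ρ_c)/ρ_m = 0.297 km.

0.297 km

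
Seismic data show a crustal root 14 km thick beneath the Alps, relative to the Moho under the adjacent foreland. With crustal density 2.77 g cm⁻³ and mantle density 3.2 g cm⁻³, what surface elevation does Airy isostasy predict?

2.17 km

For local isostatic compensation: ρ_c h = (ρ_m − ρ_c) r.
h = r (ρ_m − ρ_c) / ρ_c = 14 km × (3.2 − 2.77) / 2.77 = 2.17 km.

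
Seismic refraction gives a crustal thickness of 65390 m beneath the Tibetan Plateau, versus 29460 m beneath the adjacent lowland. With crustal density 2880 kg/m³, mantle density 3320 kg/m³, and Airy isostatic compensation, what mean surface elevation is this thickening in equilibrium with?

Excess crust Δ = 65390 m − 29460 m = 35930 m, split between elevation h and root r with h + r = Δ.
Airy balance ρ_c h = (ρ_m − ρ_c) r gives r = h ρ_c/(ρ_m − ρ_c), so h (1 + ρ_c/(ρ_m − ρ_c)) = Δ, i.e. h = Δ (ρ_m − ρ_c)/ρ_m.
h = 35930 m × 440/3320 = 4760 m.

4760 m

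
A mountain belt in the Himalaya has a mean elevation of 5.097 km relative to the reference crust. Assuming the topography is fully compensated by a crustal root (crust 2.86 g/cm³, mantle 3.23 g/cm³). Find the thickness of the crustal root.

39.4 km

Isostatic balance requires: the weight of the topography is balanced by the buoyancy of the root, ρ_c h = (ρ_m − ρ_c) r.
r = h · ρ_c / (ρ_m − ρ_c) = 5.097 km × 2.86 / (3.23 − 2.86) = 39.4 km.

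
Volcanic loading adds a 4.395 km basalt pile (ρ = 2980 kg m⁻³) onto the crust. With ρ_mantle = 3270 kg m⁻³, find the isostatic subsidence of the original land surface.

Subaerial loading: s = t ρ_load / ρ_m.
s = 4.395 km × 2980/3270 = 4.01 km.

4.01 km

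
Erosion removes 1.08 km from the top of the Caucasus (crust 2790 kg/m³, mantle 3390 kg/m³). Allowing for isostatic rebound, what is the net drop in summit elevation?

Rebound u = e ρ_c/ρ_m = 1.08 km × 2790/3390 = 0.8888 km.
Net surface drop = e − u = 1.08 km − 0.8888 km = e (ρ_m − ρ_c)/ρ_m = 0.191 km.

0.191 km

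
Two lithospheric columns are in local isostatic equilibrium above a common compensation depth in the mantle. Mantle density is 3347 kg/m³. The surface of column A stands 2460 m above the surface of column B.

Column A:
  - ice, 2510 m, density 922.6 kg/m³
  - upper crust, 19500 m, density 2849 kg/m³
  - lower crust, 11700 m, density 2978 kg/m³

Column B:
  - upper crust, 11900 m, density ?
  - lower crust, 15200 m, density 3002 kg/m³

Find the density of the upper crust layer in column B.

Take the compensation level at the base of the deeper column (depth z_c below the surface of column A) and equate Σ ρ_i t_i down to z_c; mantle fills any gap and the z_c terms cancel.
Column A: 2510×922.6 + 19500×2849 + 11700×2978 + (z_c − 33710)×3347
Column B: 2460×0 + 11900×ρ + 15200×3002 + (z_c − 2460 − 27100)×3347
The z_c×3347 term appears on both sides and cancels. Collect the known terms of each column as K = Σ(ρt)_known − 3347 × (depth of known layers): K_A = 92713826 − 3347×33710 = −20113544; K_B = 45630400 − 3347×(2460 + 27100) = −53306920.
Balance: K_A = K_B + 11900×ρ, so ρ = (K_A − K_B)/11900 = 33193400/11900 = 2790 kg/m³.

2790 kg/m³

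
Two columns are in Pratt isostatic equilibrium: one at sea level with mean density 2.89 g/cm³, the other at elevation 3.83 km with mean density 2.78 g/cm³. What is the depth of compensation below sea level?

ρ_ref D = ρ (D + h) → D (ρ_ref − ρ) = ρ h.
D = ρ h/(ρ_ref − ρ) = 2.78 × 3.83 km/(2.89 − 2.78) = 96.8 km.

96.8 km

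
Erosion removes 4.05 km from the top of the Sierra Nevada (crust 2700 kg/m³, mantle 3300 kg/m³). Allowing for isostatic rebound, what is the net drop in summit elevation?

0.736 km

Rebound u = e ρ_c/ρ_m = 4.05 km × 2700/3300 = 3.314 km.
Net surface drop = e − u = 4.05 km − 3.314 km = e (ρ_m − ρ_c)/ρ_m = 0.736 km.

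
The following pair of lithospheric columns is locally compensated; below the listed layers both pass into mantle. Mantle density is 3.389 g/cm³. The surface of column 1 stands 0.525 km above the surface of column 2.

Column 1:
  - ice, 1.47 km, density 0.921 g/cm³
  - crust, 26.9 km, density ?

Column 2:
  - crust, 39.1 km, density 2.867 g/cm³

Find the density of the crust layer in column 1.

2.7 g/cm³

Take the compensation level at the base of the deeper column (depth z_c below the surface of column 1) and equate Σ ρ_i t_i down to z_c; mantle fills any gap and the z_c terms cancel.
Column 1: 1.47×0.921 + 26.9×ρ + (z_c − 28.37)×3.389
Column 2: 0.525×0 + 39.1×2.867 + (z_c − 0.525 − 39.1)×3.389
The z_c×3.389 term appears on both sides and cancels. Collect the known terms of each column as K = Σ(ρt)_known − 3.389 × (depth of known layers): K_1 = 1.35387 − 3.389×28.37 = −94.79206; K_2 = 112.0997 − 3.389×(0.525 + 39.1) = −22.189425.
Balance: K_1 + 26.9×ρ = K_2, so ρ = (K_2 − K_1)/26.9 = 72.6026/26.9 = 2.7 g/cm³.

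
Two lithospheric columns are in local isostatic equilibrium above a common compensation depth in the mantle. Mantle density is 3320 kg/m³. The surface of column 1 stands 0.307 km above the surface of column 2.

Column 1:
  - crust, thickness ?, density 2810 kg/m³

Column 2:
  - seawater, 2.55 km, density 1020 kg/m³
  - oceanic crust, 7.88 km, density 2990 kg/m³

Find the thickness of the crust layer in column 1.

Take the compensation level at the base of the deeper column (depth z_c below the surface of column 1) and equate Σ ρ_i t_i down to z_c; mantle fills any gap and the z_c terms cancel.
Column 1: x×2810 + (z_c − 0 − x)×3320
Column 2: 0.307×0 + 2.55×1020 + 7.88×2990 + (z_c − 0.307 − 10.43)×3320
The z_c×3320 term appears on both sides and cancels. Collect the known terms of each column as K = Σ(ρt)_known − 3320 × (depth of known layers): K_1 = 0 − 3320×0 = 0; K_2 = 26162.2 − 3320×(0.307 + 10.43) = −9484.64.
Balance: K_1 − x×(3320 − 2810) = K_2, so x = (K_1 − K_2)/(3320 − 2810) = 9484.64/510 = 18.6 km.

18.6 km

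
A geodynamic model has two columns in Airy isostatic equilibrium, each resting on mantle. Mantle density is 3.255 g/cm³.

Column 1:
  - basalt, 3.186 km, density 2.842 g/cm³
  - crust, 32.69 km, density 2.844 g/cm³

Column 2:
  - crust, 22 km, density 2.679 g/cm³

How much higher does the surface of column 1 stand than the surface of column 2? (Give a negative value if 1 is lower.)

For any compensation level in the mantle, the mantle terms cancel and isostasy reduces to e = (Σt_1 − Σt_2) − (Σ(ρt)_1 − Σ(ρt)_2) / ρ_m.
Σt_1 = 35.876 km; Σt_2 = 22 km; Σ(ρt)_1 = 102.024972; Σ(ρt)_2 = 58.938 (in km·g/cm³).
e = (35.876 − 22) − (102.024972 − 58.938) / 3.255 = 0.639 km.

0.639 km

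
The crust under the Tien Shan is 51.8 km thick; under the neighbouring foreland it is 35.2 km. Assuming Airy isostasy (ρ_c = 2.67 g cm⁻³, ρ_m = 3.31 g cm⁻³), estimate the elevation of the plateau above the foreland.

3.21 km

Excess crust Δ = 51.8 km − 35.2 km = 16.6 km, split between elevation h and root r with h + r = Δ.
Airy balance ρ_c h = (ρ_m − ρ_c) r gives r = h ρ_c/(ρ_m − ρ_c), so h (1 + ρ_c/(ρ_m − ρ_c)) = Δ, i.e. h = Δ (ρ_m − ρ_c)/ρ_m.
h = 16.6 km × 0.64/3.31 = 3.21 km.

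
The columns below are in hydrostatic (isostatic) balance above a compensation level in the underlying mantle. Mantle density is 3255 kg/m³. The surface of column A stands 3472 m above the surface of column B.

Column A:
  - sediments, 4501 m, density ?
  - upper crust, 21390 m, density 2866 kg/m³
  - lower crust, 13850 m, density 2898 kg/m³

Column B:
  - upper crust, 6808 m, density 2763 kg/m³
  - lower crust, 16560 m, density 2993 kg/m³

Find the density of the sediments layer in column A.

Take the compensation level at the base of the deeper column (depth z_c below the surface of column A) and equate Σ ρ_i t_i down to z_c; mantle fills any gap and the z_c terms cancel.
Column A: 4501×ρ + 21390×2866 + 13850×2898 + (z_c − 39741)×3255
Column B: 3472×0 + 6808×2763 + 16560×2993 + (z_c − 3472 − 23368)×3255
The z_c×3255 term appears on both sides and cancels. Collect the known terms of each column as K = Σ(ρt)_known − 3255 × (depth of known layers): K_A = 101441040 − 3255×39741 = −27915915; K_B = 68374584 − 3255×(3472 + 23368) = −18989616.
Balance: K_A + 4501×ρ = K_B, so ρ = (K_B − K_A)/4501 = 8926300/4501 = 1980 kg/m³.

1980 kg/m³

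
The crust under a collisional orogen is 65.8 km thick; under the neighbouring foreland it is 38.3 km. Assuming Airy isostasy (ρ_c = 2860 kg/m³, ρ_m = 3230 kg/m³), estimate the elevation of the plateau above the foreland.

3.15 km

Excess crust Δ = 65.8 km − 38.3 km = 27.5 km, split between elevation h and root r with h + r = Δ.
Airy balance ρ_c h = (ρ_m − ρ_c) r gives r = h ρ_c/(ρ_m − ρ_c), so h (1 + ρ_c/(ρ_m − ρ_c)) = Δ, i.e. h = Δ (ρ_m − ρ_c)/ρ_m.
h = 27.5 km × 370/3230 = 3.15 km.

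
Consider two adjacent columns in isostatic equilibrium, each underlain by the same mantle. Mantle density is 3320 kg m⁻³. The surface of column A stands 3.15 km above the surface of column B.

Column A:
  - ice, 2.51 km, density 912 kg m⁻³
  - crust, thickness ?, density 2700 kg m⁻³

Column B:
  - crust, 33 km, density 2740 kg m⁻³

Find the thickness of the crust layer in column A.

38 km

Take the compensation level at the base of the deeper column (depth z_c below the surface of column A) and equate Σ ρ_i t_i down to z_c; mantle fills any gap and the z_c terms cancel.
Column A: 2.51×912 + x×2700 + (z_c − 2.51 − x)×3320
Column B: 3.15×0 + 33×2740 + (z_c − 3.15 − 33)×3320
The z_c×3320 term appears on both sides and cancels. Collect the known terms of each column as K = Σ(ρt)_known − 3320 × (depth of known layers): K_A = 2289.12 − 3320×2.51 = −6044.08; K_B = 90420 − 3320×(3.15 + 33) = −29598.
Balance: K_A − x×(3320 − 2700) = K_B, so x = (K_A − K_B)/(3320 − 2700) = 23553.9/620 = 38 km.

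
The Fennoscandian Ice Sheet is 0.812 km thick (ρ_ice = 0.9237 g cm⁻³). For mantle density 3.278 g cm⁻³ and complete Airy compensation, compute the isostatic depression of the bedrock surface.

By Archimedes' principle applied to the lithosphere: the ice load ρ_ice t is balanced by mantle displaced below, ρ_m s.
s = t ρ_ice / ρ_m = 0.812 km × 0.9237/3.278 = 0.229 km.

0.229 km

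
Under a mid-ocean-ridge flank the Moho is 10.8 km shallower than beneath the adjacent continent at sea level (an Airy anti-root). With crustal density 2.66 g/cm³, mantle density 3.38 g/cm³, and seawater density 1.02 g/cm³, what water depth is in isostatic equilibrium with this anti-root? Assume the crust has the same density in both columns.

4.74 km

Replacing a thickness d of crust by seawater at the top must be balanced by replacing crust with mantle at the base: d (ρ_c − ρ_w) = a (ρ_m − ρ_c).
d = a (ρ_m − ρ_c)/(ρ_c − ρ_w) = 10.8 km × 0.72/1.64 = 4.74 km.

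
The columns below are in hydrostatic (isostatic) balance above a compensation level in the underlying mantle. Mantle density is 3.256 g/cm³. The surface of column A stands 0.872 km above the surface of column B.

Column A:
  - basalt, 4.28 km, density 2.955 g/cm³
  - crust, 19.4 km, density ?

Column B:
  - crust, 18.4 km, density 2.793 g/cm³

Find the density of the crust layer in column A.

Take the compensation level at the base of the deeper column (depth z_c below the surface of column A) and equate Σ ρ_i t_i down to z_c; mantle fills any gap and the z_c terms cancel.
Column A: 4.28×2.955 + 19.4×ρ + (z_c − 23.68)×3.256
Column B: 0.872×0 + 18.4×2.793 + (z_c − 0.872 − 18.4)×3.256
The z_c×3.256 term appears on both sides and cancels. Collect the known terms of each column as K = Σ(ρt)_known − 3.256 × (depth of known layers): K_A = 12.6474 − 3.256×23.68 = −64.45468; K_B = 51.3912 − 3.256×(0.872 + 18.4) = −11.358432.
Balance: K_A + 19.4×ρ = K_B, so ρ = (K_B − K_A)/19.4 = 53.0962/19.4 = 2.74 g/cm³.

2.74 g/cm³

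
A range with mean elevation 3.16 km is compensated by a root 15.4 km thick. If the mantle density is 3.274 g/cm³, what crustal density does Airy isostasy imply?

2.72 g/cm³

ρ_c h = (ρ_m − ρ_c) r → ρ_c (h + r) = ρ_m r → ρ_c = ρ_m r / (h + r).
ρ_c = 3.274 × 15.4 km / (3.16 km + 15.4 km) = 2.72 g/cm³.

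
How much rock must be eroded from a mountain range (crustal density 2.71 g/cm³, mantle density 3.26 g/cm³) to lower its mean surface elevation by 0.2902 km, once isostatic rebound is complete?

Net drop Δ = e − u = e − e ρ_c/ρ_m = e (ρ_m − ρ_c)/ρ_m.
e = Δ ρ_m/(ρ_m − ρ_c) = 0.2902 km × 3.26/0.55 = 1.72 km.

1.72 km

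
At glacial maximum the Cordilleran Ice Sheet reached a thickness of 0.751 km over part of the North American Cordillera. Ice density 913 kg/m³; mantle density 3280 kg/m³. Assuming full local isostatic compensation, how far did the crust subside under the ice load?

0.209 km

Balancing pressure at the compensation depth: the ice load ρ_ice t is balanced by mantle displaced below, ρ_m s.
s = t ρ_ice / ρ_m = 0.751 km × 913/3280 = 0.209 km.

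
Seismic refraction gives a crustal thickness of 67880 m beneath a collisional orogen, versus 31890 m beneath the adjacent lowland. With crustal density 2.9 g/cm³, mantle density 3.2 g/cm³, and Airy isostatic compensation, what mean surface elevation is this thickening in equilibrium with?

3370 m

Excess crust Δ = 67880 m − 31890 m = 35990 m, split between elevation h and root r with h + r = Δ.
Airy balance ρ_c h = (ρ_m − ρ_c) r gives r = h ρ_c/(ρ_m − ρ_c), so h (1 + ρ_c/(ρ_m − ρ_c)) = Δ, i.e. h = Δ (ρ_m − ρ_c)/ρ_m.
h = 35990 m × 0.3/3.2 = 3370 m.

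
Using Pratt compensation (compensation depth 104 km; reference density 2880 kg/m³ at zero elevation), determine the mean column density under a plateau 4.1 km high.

2770 kg/m³

Pratt balance: ρ_ref D = ρ (D + h).
ρ = ρ_ref D/(D + h) = 2880 × 104 km/(104 km + 4.1 km) = 2770 kg/m³.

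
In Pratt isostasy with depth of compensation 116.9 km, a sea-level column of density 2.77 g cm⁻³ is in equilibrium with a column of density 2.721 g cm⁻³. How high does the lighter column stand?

2.11 km

ρ_ref D = ρ (D + h) → h = D (ρ_ref − ρ)/ρ.
h = 116.9 km × (2.77 − 2.721)/2.721 = 2.11 km.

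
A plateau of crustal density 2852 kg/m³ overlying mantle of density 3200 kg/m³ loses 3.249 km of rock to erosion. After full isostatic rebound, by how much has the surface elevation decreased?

Rebound u = e ρ_c/ρ_m = 3.249 km × 2852/3200 = 2.896 km.
Net surface drop = e − u = 3.249 km − 2.896 km = e (ρ_m − ρ_c)/ρ_m = 0.353 km.

0.353 km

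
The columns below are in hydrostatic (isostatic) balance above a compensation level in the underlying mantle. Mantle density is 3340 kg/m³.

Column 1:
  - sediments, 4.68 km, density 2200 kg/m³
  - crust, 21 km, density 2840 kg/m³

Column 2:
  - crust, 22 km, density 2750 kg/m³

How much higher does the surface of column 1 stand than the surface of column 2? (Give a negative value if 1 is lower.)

0.855 km

For any compensation level in the mantle, the mantle terms cancel and isostasy reduces to e = (Σt_1 − Σt_2) − (Σ(ρt)_1 − Σ(ρt)_2) / ρ_m.
Σt_1 = 25.68 km; Σt_2 = 22 km; Σ(ρt)_1 = 69936; Σ(ρt)_2 = 60500 (in km·kg/m³).
e = (25.68 − 22) − (69936 − 60500) / 3340 = 0.855 km.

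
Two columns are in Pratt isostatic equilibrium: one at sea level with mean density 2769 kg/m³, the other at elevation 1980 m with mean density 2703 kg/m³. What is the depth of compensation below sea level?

81100 m

ρ_ref D = ρ (D + h) → D (ρ_ref − ρ) = ρ h.
D = ρ h/(ρ_ref − ρ) = 2703 × 1980 m/(2769 − 2703) = 81100 m.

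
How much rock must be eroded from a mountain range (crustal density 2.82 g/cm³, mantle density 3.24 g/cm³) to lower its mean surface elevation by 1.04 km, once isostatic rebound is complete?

Net drop Δ = e − u = e − e ρ_c/ρ_m = e (ρ_m − ρ_c)/ρ_m.
e = Δ ρ_m/(ρ_m − ρ_c) = 1.04 km × 3.24/0.42 = 8.02 km.

8.02 km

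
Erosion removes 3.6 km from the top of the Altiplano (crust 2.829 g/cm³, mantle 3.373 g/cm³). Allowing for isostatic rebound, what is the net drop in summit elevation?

Rebound u = e ρ_c/ρ_m = 3.6 km × 2.829/3.373 = 3.019 km.
Net surface drop = e − u = 3.6 km − 3.019 km = e (ρ_m − ρ_c)/ρ_m = 0.581 km.

0.581 km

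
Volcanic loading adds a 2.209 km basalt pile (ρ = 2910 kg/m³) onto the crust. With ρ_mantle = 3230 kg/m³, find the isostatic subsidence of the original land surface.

Subaerial loading: s = t ρ_load / ρ_m.
s = 2.209 km × 2910/3230 = 1.99 km.

1.99 km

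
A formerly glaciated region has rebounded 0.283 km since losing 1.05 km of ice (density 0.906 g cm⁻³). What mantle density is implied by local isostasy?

ρ_m = ρ_ice t / u = 0.906 × 1.05 km/0.283 km = 3.36 g cm⁻³.

3.36 g cm⁻³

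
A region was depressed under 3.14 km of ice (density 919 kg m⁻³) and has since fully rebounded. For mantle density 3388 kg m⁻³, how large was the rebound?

Removing the load lets mantle flow back in; uplift u satisfies ρ_ice t = ρ_m u.
u = t ρ_ice/ρ_m = 3.14 km × 919/3388 = 0.852 km.

0.852 km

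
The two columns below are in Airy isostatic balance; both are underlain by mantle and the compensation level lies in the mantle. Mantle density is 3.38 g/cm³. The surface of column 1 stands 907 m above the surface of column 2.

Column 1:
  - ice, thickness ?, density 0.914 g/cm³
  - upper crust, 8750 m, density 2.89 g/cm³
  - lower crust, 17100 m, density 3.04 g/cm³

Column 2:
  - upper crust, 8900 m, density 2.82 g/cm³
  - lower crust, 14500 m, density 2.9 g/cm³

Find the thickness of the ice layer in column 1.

1990 m

Take the compensation level at the base of the deeper column (depth z_c below the surface of column 1) and equate Σ ρ_i t_i down to z_c; mantle fills any gap and the z_c terms cancel.
Column 1: x×0.914 + 8750×2.89 + 17100×3.04 + (z_c − 25850 − x)×3.38
Column 2: 907×0 + 8900×2.82 + 14500×2.9 + (z_c − 907 − 23400)×3.38
The z_c×3.38 term appears on both sides and cancels. Collect the known terms of each column as K = Σ(ρt)_known − 3.38 × (depth of known layers): K_1 = 77271.5 − 3.38×25850 = −10101.5; K_2 = 67148 − 3.38×(907 + 23400) = −15009.66.
Balance: K_1 − x×(3.38 − 0.914) = K_2, so x = (K_1 − K_2)/(3.38 − 0.914) = 4908.16/2.466 = 1990 m.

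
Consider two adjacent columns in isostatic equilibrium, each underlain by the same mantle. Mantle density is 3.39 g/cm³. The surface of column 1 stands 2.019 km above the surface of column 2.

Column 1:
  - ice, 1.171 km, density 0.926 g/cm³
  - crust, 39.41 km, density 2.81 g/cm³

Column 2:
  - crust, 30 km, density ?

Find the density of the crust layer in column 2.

2.76 g/cm³

Take the compensation level at the base of the deeper column (depth z_c below the surface of column 1) and equate Σ ρ_i t_i down to z_c; mantle fills any gap and the z_c terms cancel.
Column 1: 1.171×0.926 + 39.41×2.81 + (z_c − 40.581)×3.39
Column 2: 2.019×0 + 30×ρ + (z_c − 2.019 − 30)×3.39
The z_c×3.39 term appears on both sides and cancels. Collect the known terms of each column as K = Σ(ρt)_known − 3.39 × (depth of known layers): K_1 = 111.826446 − 3.39×40.581 = −25.743144; K_2 = 0 − 3.39×(2.019 + 30) = −108.54441.
Balance: K_1 = K_2 + 30×ρ, so ρ = (K_1 − K_2)/30 = 82.8013/30 = 2.76 g/cm³.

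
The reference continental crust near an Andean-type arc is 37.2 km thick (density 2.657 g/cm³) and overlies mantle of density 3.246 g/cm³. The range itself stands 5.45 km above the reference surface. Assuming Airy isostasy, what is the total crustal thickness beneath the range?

67.2 km

Root depth r = h ρ_c / (ρ_m − ρ_c) = 5.45 km × 2.657 / 0.589 = 24.59 km.
Total thickness = T + h + r = 37.2 km + 5.45 km + 24.59 km = 67.2 km.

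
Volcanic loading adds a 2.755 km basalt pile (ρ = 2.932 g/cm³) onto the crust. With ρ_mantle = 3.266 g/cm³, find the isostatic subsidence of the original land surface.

2.47 km

Subaerial loading: s = t ρ_load / ρ_m.
s = 2.755 km × 2.932/3.266 = 2.47 km.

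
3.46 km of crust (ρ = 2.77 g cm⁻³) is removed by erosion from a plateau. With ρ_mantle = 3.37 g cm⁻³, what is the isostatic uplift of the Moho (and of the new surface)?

Unloading: uplift u = e ρ_c/ρ_m = 3.46 km × 2.77/3.37 = 2.84 km.

2.84 km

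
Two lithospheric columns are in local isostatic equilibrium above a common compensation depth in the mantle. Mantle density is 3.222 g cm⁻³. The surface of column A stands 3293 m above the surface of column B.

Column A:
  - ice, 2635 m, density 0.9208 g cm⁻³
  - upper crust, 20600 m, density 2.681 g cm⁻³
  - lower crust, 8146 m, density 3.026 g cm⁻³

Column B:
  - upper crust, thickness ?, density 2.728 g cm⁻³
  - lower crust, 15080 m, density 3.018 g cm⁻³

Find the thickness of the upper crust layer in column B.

Take the compensation level at the base of the deeper column (depth z_c below the surface of column A) and equate Σ ρ_i t_i down to z_c; mantle fills any gap and the z_c terms cancel.
Column A: 2635×0.9208 + 20600×2.681 + 8146×3.026 + (z_c − 31381)×3.222
Column B: 3293×0 + x×2.728 + 15080×3.018 + (z_c − 3293 − 15080 − x)×3.222
The z_c×3.222 term appears on both sides and cancels. Collect the known terms of each column as K = Σ(ρt)_known − 3.222 × (depth of known layers): K_A = 82304.704 − 3.222×31381 = −18804.878; K_B = 45511.44 − 3.222×(3293 + 15080) = −13686.366.
Balance: K_A = K_B − x×(3.222 − 2.728), so x = (K_B − K_A)/(3.222 − 2.728) = 5118.51/0.494 = 10400 m.

10400 m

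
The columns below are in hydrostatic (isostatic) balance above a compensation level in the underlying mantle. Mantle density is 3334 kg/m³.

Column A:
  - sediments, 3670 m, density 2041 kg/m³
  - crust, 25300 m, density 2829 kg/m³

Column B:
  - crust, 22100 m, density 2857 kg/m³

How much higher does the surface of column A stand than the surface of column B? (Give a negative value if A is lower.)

For any compensation level in the mantle, the mantle terms cancel and isostasy reduces to e = (Σt_A − Σt_B) − (Σ(ρt)_A − Σ(ρt)_B) / ρ_m.
Σt_A = 28970 m; Σt_B = 22100 m; Σ(ρt)_A = 79064170; Σ(ρt)_B = 63139700 (in m·kg/m³).
e = (28970 − 22100) − (79064170 − 63139700) / 3334 = 2090 m.

2090 m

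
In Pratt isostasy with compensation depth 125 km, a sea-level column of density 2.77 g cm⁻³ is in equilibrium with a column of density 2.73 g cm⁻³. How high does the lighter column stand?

1.83 km

ρ_ref D = ρ (D + h) → h = D (ρ_ref − ρ)/ρ.
h = 125 km × (2.77 − 2.73)/2.73 = 1.83 km.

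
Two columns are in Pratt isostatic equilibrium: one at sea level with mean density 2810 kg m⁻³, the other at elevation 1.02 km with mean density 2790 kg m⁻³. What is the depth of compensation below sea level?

ρ_ref D = ρ (D + h) → D (ρ_ref − ρ) = ρ h.
D = ρ h/(ρ_ref − ρ) = 2790 × 1.02 km/(2810 − 2790) = 142 km.

142 km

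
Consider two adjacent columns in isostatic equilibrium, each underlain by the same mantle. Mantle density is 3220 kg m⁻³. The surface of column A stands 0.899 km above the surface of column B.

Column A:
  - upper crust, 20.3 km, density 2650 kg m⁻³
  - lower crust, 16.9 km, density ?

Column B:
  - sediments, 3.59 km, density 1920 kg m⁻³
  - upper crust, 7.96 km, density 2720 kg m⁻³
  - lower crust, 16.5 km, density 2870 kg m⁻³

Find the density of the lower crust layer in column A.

2880 kg m⁻³

Take the compensation level at the base of the deeper column (depth z_c below the surface of column A) and equate Σ ρ_i t_i down to z_c; mantle fills any gap and the z_c terms cancel.
Column A: 20.3×2650 + 16.9×ρ + (z_c − 37.2)×3220
Column B: 0.899×0 + 3.59×1920 + 7.96×2720 + 16.5×2870 + (z_c − 0.899 − 28.05)×3220
The z_c×3220 term appears on both sides and cancels. Collect the known terms of each column as K = Σ(ρt)_known − 3220 × (depth of known layers): K_A = 53795 − 3220×37.2 = −65989; K_B = 75899 − 3220×(0.899 + 28.05) = −17316.78.
Balance: K_A + 16.9×ρ = K_B, so ρ = (K_B − K_A)/16.9 = 48672.2/16.9 = 2880 kg m⁻³.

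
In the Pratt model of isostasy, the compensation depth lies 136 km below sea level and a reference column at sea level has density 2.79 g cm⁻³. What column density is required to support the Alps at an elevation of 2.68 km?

Pratt balance: ρ_ref D = ρ (D + h).
ρ = ρ_ref D/(D + h) = 2.79 × 136 km/(136 km + 2.68 km) = 2.74 g cm⁻³.

2.74 g cm⁻³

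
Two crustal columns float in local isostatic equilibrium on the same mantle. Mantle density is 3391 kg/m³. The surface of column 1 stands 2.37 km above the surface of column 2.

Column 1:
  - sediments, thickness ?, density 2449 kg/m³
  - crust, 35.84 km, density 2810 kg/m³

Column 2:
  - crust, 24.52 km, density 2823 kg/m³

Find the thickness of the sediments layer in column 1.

1.21 km

Take the compensation level at the base of the deeper column (depth z_c below the surface of column 1) and equate Σ ρ_i t_i down to z_c; mantle fills any gap and the z_c terms cancel.
Column 1: x×2449 + 35.84×2810 + (z_c − 35.84 − x)×3391
Column 2: 2.37×0 + 24.52×2823 + (z_c − 2.37 − 24.52)×3391
The z_c×3391 term appears on both sides and cancels. Collect the known terms of each column as K = Σ(ρt)_known − 3391 × (depth of known layers): K_1 = 100710.4 − 3391×35.84 = −20823.04; K_2 = 69219.96 − 3391×(2.37 + 24.52) = −21964.03.
Balance: K_1 − x×(3391 − 2449) = K_2, so x = (K_1 − K_2)/(3391 − 2449) = 1140.99/942 = 1.21 km.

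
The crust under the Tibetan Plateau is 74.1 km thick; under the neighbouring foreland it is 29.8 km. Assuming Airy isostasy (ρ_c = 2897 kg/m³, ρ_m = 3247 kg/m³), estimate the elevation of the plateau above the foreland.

Excess crust Δ = 74.1 km − 29.8 km = 44.3 km, split between elevation h and root r with h + r = Δ.
Airy balance ρ_c h = (ρ_m − ρ_c) r gives r = h ρ_c/(ρ_m − ρ_c), so h (1 + ρ_c/(ρ_m − ρ_c)) = Δ, i.e. h = Δ (ρ_m − ρ_c)/ρ_m.
h = 44.3 km × 350/3247 = 4.78 km.

4.78 km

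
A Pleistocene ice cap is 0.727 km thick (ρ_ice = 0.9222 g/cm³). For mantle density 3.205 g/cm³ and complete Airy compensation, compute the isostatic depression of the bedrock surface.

0.209 km

Isostatic balance requires: the ice load ρ_ice t is balanced by mantle displaced below, ρ_m s.
s = t ρ_ice / ρ_m = 0.727 km × 0.9222/3.205 = 0.209 km.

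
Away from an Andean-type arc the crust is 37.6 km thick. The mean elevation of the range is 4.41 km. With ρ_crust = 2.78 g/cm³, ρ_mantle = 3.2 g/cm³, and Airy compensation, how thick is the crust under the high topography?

Root depth r = h ρ_c / (ρ_m − ρ_c) = 4.41 km × 2.78 / 0.42 = 29.19 km.
Total thickness = T + h + r = 37.6 km + 4.41 km + 29.19 km = 71.2 km.

71.2 km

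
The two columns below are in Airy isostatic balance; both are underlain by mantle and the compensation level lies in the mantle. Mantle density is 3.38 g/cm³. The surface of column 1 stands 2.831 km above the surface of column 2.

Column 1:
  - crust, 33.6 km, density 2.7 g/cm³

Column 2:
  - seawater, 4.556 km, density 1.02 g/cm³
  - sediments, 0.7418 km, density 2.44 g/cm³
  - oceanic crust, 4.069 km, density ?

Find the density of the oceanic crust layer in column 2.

2.93 g/cm³

Take the compensation level at the base of the deeper column (depth z_c below the surface of column 1) and equate Σ ρ_i t_i down to z_c; mantle fills any gap and the z_c terms cancel.
Column 1: 33.6×2.7 + (z_c − 33.6)×3.38
Column 2: 2.831×0 + 4.556×1.02 + 0.7418×2.44 + 4.069×ρ + (z_c − 2.831 − 9.3668)×3.38
The z_c×3.38 term appears on both sides and cancels. Collect the known terms of each column as K = Σ(ρt)_known − 3.38 × (depth of known layers): K_1 = 90.72 − 3.38×33.6 = −22.848; K_2 = 6.457112 − 3.38×(2.831 + 9.3668) = −34.771452.
Balance: K_1 = K_2 + 4.069×ρ, so ρ = (K_1 − K_2)/4.069 = 11.9235/4.069 = 2.93 g/cm³.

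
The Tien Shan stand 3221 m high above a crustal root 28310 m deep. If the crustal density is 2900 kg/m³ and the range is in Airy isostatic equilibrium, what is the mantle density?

3230 kg/m³

Airy balance: ρ_c h = (ρ_m − ρ_c) r → ρ_m = ρ_c (1 + h/r).
ρ_m = 2900 × (1 + 3221 m/28310 m) = 3230 kg/m³.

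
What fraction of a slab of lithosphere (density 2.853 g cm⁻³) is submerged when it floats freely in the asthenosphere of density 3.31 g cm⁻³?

Submerged fraction = ρ_obj/ρ_fluid = 2.853/3.31 = 0.862.

0.862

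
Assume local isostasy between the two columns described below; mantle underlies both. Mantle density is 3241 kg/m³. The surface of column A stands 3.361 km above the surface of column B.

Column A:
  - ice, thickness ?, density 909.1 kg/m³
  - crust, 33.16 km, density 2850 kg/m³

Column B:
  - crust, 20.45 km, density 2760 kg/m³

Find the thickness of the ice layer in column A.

Take the compensation level at the base of the deeper column (depth z_c below the surface of column A) and equate Σ ρ_i t_i down to z_c; mantle fills any gap and the z_c terms cancel.
Column A: x×909.1 + 33.16×2850 + (z_c − 33.16 − x)×3241
Column B: 3.361×0 + 20.45×2760 + (z_c − 3.361 − 20.45)×3241
The z_c×3241 term appears on both sides and cancels. Collect the known terms of each column as K = Σ(ρt)_known − 3241 × (depth of known layers): K_A = 94506 − 3241×33.16 = −12965.56; K_B = 56442 − 3241×(3.361 + 20.45) = −20729.451.
Balance: K_A − x×(3241 − 909.1) = K_B, so x = (K_A − K_B)/(3241 − 909.1) = 7763.89/2331.9 = 3.33 km.

3.33 km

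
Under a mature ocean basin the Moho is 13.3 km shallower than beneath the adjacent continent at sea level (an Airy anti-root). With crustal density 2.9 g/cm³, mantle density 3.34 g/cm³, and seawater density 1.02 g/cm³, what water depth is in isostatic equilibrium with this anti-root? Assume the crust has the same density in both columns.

Replacing a thickness d of crust by seawater at the top must be balanced by replacing crust with mantle at the base: d (ρ_c − ρ_w) = a (ρ_m − ρ_c).
d = a (ρ_m − ρ_c)/(ρ_c − ρ_w) = 13.3 km × 0.44/1.88 = 3.11 km.

3.11 km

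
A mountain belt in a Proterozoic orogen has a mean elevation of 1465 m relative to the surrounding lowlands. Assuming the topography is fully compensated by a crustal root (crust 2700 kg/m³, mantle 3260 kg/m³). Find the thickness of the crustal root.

7060 m

Equating mass per unit area of the two columns: the weight of the topography is balanced by the buoyancy of the root, ρ_c h = (ρ_m − ρ_c) r.
r = h · ρ_c / (ρ_m − ρ_c) = 1465 m × 2700 / (3260 − 2700) = 7060 m.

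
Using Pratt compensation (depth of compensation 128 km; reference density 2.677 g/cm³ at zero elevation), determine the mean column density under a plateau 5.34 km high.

Pratt balance: ρ_ref D = ρ (D + h).
ρ = ρ_ref D/(D + h) = 2.677 × 128 km/(128 km + 5.34 km) = 2.57 g/cm³.

2.57 g/cm³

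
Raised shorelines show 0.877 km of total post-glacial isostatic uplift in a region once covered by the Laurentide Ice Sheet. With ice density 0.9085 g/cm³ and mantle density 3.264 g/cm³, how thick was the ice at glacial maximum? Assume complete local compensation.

u = t ρ_ice/ρ_m → t = u ρ_m/ρ_ice = 0.877 km × 3.264/0.9085 = 3.15 km.

3.15 km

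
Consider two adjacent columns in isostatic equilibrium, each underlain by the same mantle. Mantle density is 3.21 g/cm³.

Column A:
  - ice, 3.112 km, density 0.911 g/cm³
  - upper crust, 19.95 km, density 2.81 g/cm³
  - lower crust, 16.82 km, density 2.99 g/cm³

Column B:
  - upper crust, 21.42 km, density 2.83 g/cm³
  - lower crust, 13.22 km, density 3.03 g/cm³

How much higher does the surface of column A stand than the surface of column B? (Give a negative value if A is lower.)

2.59 km

For any compensation level in the mantle, the mantle terms cancel and isostasy reduces to e = (Σt_A − Σt_B) − (Σ(ρt)_A − Σ(ρt)_B) / ρ_m.
Σt_A = 39.882 km; Σt_B = 34.64 km; Σ(ρt)_A = 109.186332; Σ(ρt)_B = 100.6752 (in km·g/cm³).
e = (39.882 − 34.64) − (109.186332 − 100.6752) / 3.21 = 2.59 km.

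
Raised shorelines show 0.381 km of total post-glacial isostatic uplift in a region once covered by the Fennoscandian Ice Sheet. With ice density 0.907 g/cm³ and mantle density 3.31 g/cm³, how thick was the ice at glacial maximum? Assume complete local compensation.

1.39 km

u = t ρ_ice/ρ_m → t = u ρ_m/ρ_ice = 0.381 km × 3.31/0.907 = 1.39 km.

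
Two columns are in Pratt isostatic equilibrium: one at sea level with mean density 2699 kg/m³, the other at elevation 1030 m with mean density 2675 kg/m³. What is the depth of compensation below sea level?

ρ_ref D = ρ (D + h) → D (ρ_ref − ρ) = ρ h.
D = ρ h/(ρ_ref − ρ) = 2675 × 1030 m/(2699 − 2675) = 115000 m.

115000 m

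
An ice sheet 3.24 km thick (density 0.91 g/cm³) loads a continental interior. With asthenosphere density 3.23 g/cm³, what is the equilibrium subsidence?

In Airy isostatic equilibrium: the ice load ρ_ice t is balanced by mantle displaced below, ρ_m s.
s = t ρ_ice / ρ_m = 3.24 km × 0.91/3.23 = 0.913 km.

0.913 km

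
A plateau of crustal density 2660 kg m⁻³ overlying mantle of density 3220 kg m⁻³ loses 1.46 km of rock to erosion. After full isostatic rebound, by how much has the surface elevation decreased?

Rebound u = e ρ_c/ρ_m = 1.46 km × 2660/3220 = 1.206 km.
Net surface drop = e − u = 1.46 km − 1.206 km = e (ρ_m − ρ_c)/ρ_m = 0.254 km.

0.254 km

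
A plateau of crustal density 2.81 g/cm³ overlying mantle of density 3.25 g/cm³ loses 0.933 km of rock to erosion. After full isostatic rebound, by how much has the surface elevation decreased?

Rebound u = e ρ_c/ρ_m = 0.933 km × 2.81/3.25 = 0.8067 km.
Net surface drop = e − u = 0.933 km − 0.8067 km = e (ρ_m − ρ_c)/ρ_m = 0.126 km.

0.126 km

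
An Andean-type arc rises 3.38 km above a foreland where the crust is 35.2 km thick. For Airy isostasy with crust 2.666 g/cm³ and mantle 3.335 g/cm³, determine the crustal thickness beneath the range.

Root depth r = h ρ_c / (ρ_m − ρ_c) = 3.38 km × 2.666 / 0.669 = 13.47 km.
Total thickness = T + h + r = 35.2 km + 3.38 km + 13.47 km = 52 km.

52 km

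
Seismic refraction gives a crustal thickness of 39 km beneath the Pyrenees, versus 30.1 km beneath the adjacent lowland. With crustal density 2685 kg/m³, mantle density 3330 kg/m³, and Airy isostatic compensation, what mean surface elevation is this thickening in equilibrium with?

Excess crust Δ = 39 km − 30.1 km = 8.9 km, split between elevation h and root r with h + r = Δ.
Airy balance ρ_c h = (ρ_m − ρ_c) r gives r = h ρ_c/(ρ_m − ρ_c), so h (1 + ρ_c/(ρ_m − ρ_c)) = Δ, i.e. h = Δ (ρ_m − ρ_c)/ρ_m.
h = 8.9 km × 645/3330 = 1.72 km.

1.72 km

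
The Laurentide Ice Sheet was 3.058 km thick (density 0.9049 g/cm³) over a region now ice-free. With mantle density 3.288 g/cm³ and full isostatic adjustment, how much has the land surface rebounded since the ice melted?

Removing the load lets mantle flow back in; uplift u satisfies ρ_ice t = ρ_m u.
u = t ρ_ice/ρ_m = 3.058 km × 0.9049/3.288 = 0.842 km.

0.842 km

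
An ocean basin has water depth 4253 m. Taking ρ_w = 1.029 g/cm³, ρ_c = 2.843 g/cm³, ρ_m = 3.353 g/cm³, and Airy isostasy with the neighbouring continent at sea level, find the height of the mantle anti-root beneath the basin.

In Airy isostatic equilibrium: replacing crust with seawater at the top is compensated by replacing crust with mantle at the base: d (ρ_c − ρ_w) = a (ρ_m − ρ_c).
a = d (ρ_c − ρ_w)/(ρ_m − ρ_c) = 4253 m × 1.814/0.51 = 15100 m.

15100 m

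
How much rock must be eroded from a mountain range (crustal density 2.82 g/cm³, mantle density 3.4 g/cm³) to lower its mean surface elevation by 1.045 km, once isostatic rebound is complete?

Net drop Δ = e − u = e − e ρ_c/ρ_m = e (ρ_m − ρ_c)/ρ_m.
e = Δ ρ_m/(ρ_m − ρ_c) = 1.045 km × 3.4/0.58 = 6.13 km.

6.13 km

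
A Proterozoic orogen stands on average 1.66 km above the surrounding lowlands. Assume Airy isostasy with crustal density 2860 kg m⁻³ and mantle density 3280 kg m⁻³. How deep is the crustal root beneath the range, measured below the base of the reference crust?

11.3 km

By Archimedes' principle applied to the lithosphere: the weight of the topography is balanced by the buoyancy of the root, ρ_c h = (ρ_m − ρ_c) r.
r = h · ρ_c / (ρ_m − ρ_c) = 1.66 km × 2860 / (3280 − 2860) = 11.3 km.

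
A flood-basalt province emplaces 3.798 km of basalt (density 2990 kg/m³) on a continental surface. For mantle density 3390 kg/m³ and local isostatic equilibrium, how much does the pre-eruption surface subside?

Subaerial loading: s = t ρ_load / ρ_m.
s = 3.798 km × 2990/3390 = 3.35 km.

3.35 km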